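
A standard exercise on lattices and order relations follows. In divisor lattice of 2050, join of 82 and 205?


In a divisor lattice, join = lcm (least common multiple).
gcd(82,205) = 41
lcm(82,205) = 82*205/gcd = 16810/41 = 410


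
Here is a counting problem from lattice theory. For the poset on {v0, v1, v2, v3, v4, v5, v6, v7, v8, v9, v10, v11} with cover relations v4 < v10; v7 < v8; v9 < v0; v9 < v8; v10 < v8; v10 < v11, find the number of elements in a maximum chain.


A chain is a totally ordered subset; we count the number of elements in a maximum chain.
Compute, for each element x, the size of the longest chain ending at x:
  v1: 1
  v2: 1
  v3: 1
  v4: 1
  v5: 1
  v6: 1
  ...
A maximum chain: v4 < v10 < v8
Number of elements in the longest chain: 3


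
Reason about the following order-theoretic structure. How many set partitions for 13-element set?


B(n) = number of set partitions of an n-element set.
B(n) satisfies the recurrence: B(n+1) = sum_k C(n,k)*B(k).
B(13) = 27644437


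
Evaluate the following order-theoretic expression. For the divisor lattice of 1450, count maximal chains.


A maximal chain goes from the minimum element to a maximal element via cover relations.
Counting all min-to-max paths in the cover graph.
Total maximal chains: 12


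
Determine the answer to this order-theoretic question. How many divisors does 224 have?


Divisors of 224: [1, 2, 4, 7, 8, 14, 16, 28, 32, 56, 112, 224]
Count: 12


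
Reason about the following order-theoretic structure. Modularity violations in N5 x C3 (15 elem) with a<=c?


Modular law: if a <= c then a v (b ^ c) = (a v b) ^ c.
Check all triples (a,b,c) with a <= c among 15 elements.
  e.g. a=(a,0), b=(c,0), c=(b,0): lhs=(a,0) != rhs=(b,0)
  e.g. a=(a,0), b=(c,1), c=(b,0): lhs=(a,0) != rhs=(b,0)
Total violating triples: 18


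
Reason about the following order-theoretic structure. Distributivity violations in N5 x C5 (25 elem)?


Distributive law: a ^ (b v c) = (a ^ b) v (a ^ c).
Check all 25^3 = 15625 ordered triples (a,b,c).
  e.g. a=(b,0), b=(a,0), c=(c,0): lhs=(b,0) != rhs=(a,0)
  e.g. a=(b,0), b=(a,0), c=(c,1): lhs=(b,0) != rhs=(a,0)
Total violating triples: 250


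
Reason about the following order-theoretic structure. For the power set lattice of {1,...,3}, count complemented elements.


An element a is complemented if some b has a meet b = bottom, a join b = top.
every subset A has complement S\A, so all elements are complemented.
Complemented elements: {}, {1}, {2}, {3}, {1,2}, {1,3}, ... (2 more)
Count: 8


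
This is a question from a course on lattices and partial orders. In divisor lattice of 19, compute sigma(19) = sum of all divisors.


sigma(n) = sum of divisors.
Divisors of 19: [1, 19]
Sum = 20


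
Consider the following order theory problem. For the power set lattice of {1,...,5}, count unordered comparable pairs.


A comparable pair {a,b} has a < b or b < a in the order.
Count unordered pairs where one element is strictly below the other.
Examples: {{},{1}}, {{},{2}}, {{},{3}}, {{},{4}}, ...
Total comparable pairs: 211


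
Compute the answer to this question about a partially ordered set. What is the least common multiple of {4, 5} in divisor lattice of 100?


In a divisor lattice, join = lcm (least common multiple).
Compute lcm iteratively: start with first element, then lcm(current, next).
Elements: [4, 5]
lcm(4,5) = 20
Final lcm = 20


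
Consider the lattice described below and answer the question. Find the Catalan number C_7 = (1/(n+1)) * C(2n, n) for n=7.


C(n) = C(2n, n) / (n+1).
C(14, 7) = 3432
C(7) = 3432 / 8 = 429


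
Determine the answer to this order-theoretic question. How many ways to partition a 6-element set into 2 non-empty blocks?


S(n,k) = k*S(n-1,k) + S(n-1,k-1).
S(5,2) = 15, S(5,1) = 1
S(6,2) = 2*15 + 1 = 30 + 1
S(6,2) = 31


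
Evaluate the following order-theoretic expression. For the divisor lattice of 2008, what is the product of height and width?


Height = length of longest chain minus 1; width = size of largest antichain.
A maximum chain: 1 | 251 | 502 | 1004 | 2008  (height 4).
A maximum antichain: {2, 251}  (width 2).
Product = 4 * 2 = 8


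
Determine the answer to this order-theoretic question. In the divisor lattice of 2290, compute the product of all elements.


Divisors of 2290: [1, 2, 5, 10, 229, 458, 1145, 2290]
Product = n^(d(n)/2) = 2290^(8/2)
Product = 27500584810000


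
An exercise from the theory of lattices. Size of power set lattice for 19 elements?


Power set = 2^n.
2^19 = 524288


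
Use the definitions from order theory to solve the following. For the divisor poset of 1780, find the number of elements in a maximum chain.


A chain is a totally ordered subset; we count the number of elements in a maximum chain.
Compute, for each element x, the size of the longest chain ending at x:
  1: 1
  2: 2
  5: 2
  89: 2
  4: 3
  10: 3
  ...
A maximum chain: 1 < 2 < 4 < 20 < 1780
Number of elements in the longest chain: 5


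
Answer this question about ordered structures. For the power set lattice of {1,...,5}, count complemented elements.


An element a is complemented if some b has a meet b = bottom, a join b = top.
every subset A has complement S\A, so all elements are complemented.
Complemented elements: {}, {1}, {2}, {3}, {4}, {5}, ... (26 more)
Count: 32


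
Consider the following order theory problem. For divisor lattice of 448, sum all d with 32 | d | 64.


Interval [32,64] in divisors of 448: [32, 64]
Sum = 96


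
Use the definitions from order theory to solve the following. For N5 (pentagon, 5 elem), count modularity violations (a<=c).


Modular law: if a <= c then a v (b ^ c) = (a v b) ^ c.
Check all triples (a,b,c) with a <= c among 5 elements.
  e.g. a=a, b=c, c=b: lhs=a != rhs=b
Total violating triples: 1


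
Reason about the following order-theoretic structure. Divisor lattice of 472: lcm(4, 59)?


Join=lcm.
gcd(4,59)=1
lcm=236


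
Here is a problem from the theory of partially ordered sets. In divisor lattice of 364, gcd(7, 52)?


Meet=gcd.
gcd(7,52)=1


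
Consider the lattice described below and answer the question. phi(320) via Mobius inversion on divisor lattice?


phi(n) = n * prod_{p|n} (1 - 1/p).
Prime divisors of 320: [2, 5]
phi(320) = 320 * (1 - 1/2) * (1 - 1/5)
phi(320) = 128


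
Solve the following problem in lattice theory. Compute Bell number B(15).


B(n) = number of set partitions of an n-element set.
B(n) satisfies the recurrence: B(n+1) = sum_k C(n,k)*B(k).
B(15) = 1382958545


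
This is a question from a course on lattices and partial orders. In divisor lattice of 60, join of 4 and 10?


In a divisor lattice, join = lcm (least common multiple).
gcd(4,10) = 2
lcm(4,10) = 4*10/gcd = 40/2 = 20


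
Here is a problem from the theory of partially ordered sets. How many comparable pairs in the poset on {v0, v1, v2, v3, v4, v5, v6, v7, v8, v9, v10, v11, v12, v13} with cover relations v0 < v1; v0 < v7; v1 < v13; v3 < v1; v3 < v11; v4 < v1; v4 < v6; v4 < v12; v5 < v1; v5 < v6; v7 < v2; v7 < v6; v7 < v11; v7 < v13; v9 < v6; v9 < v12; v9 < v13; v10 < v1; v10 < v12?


A comparable pair {a,b} has a < b or b < a in the order.
Count unordered pairs where one element is strictly below the other.
Examples: {v0,v1}, {v0,v2}, {v0,v6}, {v0,v7}, ...
Total comparable pairs: 27


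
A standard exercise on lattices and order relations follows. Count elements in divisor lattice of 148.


Divisors of 148: [1, 2, 4, 37, 74, 148]
Count: 6


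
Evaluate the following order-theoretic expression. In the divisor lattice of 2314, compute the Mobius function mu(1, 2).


In a divisor lattice, mu(a,b) = mu(b/a) where mu is the classical Mobius function.
b/a = 2/1 = 2
Prime factorization of 2: primes [2]
2 is squarefree with 1 prime factor(s), so mu(2) = (-1)^1 = -1


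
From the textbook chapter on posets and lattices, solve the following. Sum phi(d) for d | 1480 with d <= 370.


Divisors of 1480 up to 370: [1, 2, 4, 5, 8, 10, 20, 37, 40, 74, 148, 185, 296, 370]
phi values: [1, 1, 2, 4, 4, 4, 8, 36, 16, 36, 72, 144, 144, 144]
Sum = 616


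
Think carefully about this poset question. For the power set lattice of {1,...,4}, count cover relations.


A cover relation a -< b holds when a < b with no c strictly between.
Cover relations:
  {} -< {1}
  {} -< {2}
  {} -< {3}
  {} -< {4}
  {1} -< {1,2}
  {1} -< {1,3}
  {1} -< {1,4}
  {2} -< {1,2}
  ...24 more
Total: 32


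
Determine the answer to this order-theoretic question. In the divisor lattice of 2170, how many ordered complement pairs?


Complement pair (a,b): a meet b = bottom, a join b = top.
Here: gcd(a,b)=1 and lcm(a,b)=2170, i.e. a*b=2170 with a,b coprime.
Pairs found: (1,2170), (2,1085), (5,434), (7,310), ... (12 more)
Total ordered pairs: 16


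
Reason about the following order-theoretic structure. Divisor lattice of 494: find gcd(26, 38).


In a divisor lattice, meet = gcd (greatest common divisor).
By Euclidean algorithm or factoring: gcd(26,38) = 2


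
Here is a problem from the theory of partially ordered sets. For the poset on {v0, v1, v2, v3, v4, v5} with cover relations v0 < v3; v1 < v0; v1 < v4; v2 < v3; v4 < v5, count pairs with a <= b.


The order relation is {(a,b) : a <= b}, reflexive so it includes (a,a).
Examples: (v0,v0), (v0,v3), (v1,v0), (v1,v1), (v1,v3), ...
Total ordered pairs: 13


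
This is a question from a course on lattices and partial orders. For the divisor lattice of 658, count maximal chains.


A maximal chain goes from the minimum element to a maximal element via cover relations.
Counting all min-to-max paths in the cover graph.
Total maximal chains: 6


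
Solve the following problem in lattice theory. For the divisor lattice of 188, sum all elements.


sigma(n) = sum of divisors.
Divisors of 188: [1, 2, 4, 47, 94, 188]
Sum = 336


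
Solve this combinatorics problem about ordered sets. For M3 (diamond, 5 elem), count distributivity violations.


Distributive law: a ^ (b v c) = (a ^ b) v (a ^ c).
Check all 5^3 = 125 ordered triples (a,b,c).
  e.g. a=a1, b=a2, c=a3: lhs=a1 != rhs=0
  e.g. a=a1, b=a3, c=a2: lhs=a1 != rhs=0
Total violating triples: 6


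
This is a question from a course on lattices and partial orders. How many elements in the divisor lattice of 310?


Divisors of 310: [1, 2, 5, 10, 31, 62, 155, 310]
Count: 8


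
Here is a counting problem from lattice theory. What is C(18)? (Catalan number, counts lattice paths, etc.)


C(n) = C(2n, n) / (n+1).
C(36, 18) = 9075135300
C(18) = 9075135300 / 19 = 477638700


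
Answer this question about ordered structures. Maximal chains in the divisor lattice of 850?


A maximal chain goes from the minimum element to a maximal element via cover relations.
Counting all min-to-max paths in the cover graph.
Total maximal chains: 12


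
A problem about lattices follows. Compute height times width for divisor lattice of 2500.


Height = length of longest chain minus 1; width = size of largest antichain.
A maximum chain: 1 | 5 | 25 | 125 | 625 | 1250 | 2500  (height 6).
A maximum antichain: {4, 10, 25}  (width 3).
Product = 6 * 3 = 18


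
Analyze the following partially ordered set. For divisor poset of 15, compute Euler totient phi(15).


phi(n) = n * prod_{p|n} (1 - 1/p).
Prime divisors of 15: [3, 5]
phi(15) = 15 * (1 - 1/3) * (1 - 1/5)
phi(15) = 8


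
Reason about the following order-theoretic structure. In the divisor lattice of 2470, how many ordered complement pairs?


Complement pair (a,b): a meet b = bottom, a join b = top.
Here: gcd(a,b)=1 and lcm(a,b)=2470, i.e. a*b=2470 with a,b coprime.
Pairs found: (1,2470), (2,1235), (5,494), (10,247), ... (12 more)
Total ordered pairs: 16


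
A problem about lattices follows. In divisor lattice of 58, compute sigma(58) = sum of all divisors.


sigma(n) = sum of divisors.
Divisors of 58: [1, 2, 29, 58]
Sum = 90


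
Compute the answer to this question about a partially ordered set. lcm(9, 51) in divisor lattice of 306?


Join=lcm.
gcd(9,51)=3
lcm=153


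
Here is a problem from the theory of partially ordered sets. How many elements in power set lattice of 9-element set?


Power set = 2^n.
2^9 = 512


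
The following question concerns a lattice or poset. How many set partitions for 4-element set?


B(n) = number of set partitions of an n-element set.
B(n) satisfies the recurrence: B(n+1) = sum_k C(n,k)*B(k).
B(4) = 15


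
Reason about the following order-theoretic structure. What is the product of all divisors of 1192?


Divisors of 1192: [1, 2, 4, 8, 149, 298, 596, 1192]
Product = n^(d(n)/2) = 1192^(8/2)
Product = 2018854506496


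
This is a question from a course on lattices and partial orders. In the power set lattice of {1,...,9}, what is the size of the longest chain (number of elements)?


A chain is a totally ordered subset; we count the number of elements in a maximum chain.
Compute, for each element x, the size of the longest chain ending at x:
  {}: 1
  {1}: 2
  {2}: 2
  {3}: 2
  {4}: 2
  {5}: 2
  ...
A maximum chain: {} < {1} < {1,2} < {1,2,3} < {1,2,3,4} < {1,2,3,4,5} < {1,2,3,4,5,6} < {1,2,3,4,5,6,7} < {1,2,3,4,5,6,7,8} < {1,2,3,4,5,6,7,8,9}
Number of elements in the longest chain: 10


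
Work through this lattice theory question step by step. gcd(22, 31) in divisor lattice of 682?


Meet=gcd.
gcd(22,31)=1


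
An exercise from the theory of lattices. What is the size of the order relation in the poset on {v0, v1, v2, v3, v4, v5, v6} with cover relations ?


The order relation is {(a,b) : a <= b}, reflexive so it includes (a,a).
Examples: (v0,v0), (v1,v1), (v2,v2), (v3,v3), (v4,v4), ...
Total ordered pairs: 7


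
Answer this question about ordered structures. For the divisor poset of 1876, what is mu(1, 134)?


In a divisor lattice, mu(a,b) = mu(b/a) where mu is the classical Mobius function.
b/a = 134/1 = 134
Prime factorization of 134: primes [2, 67]
134 is squarefree with 2 prime factor(s), so mu(134) = (-1)^2 = 1


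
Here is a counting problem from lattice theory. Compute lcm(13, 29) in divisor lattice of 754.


In a divisor lattice, join = lcm (least common multiple).
gcd(13,29) = 1
lcm(13,29) = 13*29/gcd = 377/1 = 377


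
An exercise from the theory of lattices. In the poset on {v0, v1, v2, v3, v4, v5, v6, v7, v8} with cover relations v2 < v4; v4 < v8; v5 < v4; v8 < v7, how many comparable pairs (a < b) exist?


A comparable pair {a,b} has a < b or b < a in the order.
Count unordered pairs where one element is strictly below the other.
Examples: {v2,v4}, {v2,v7}, {v2,v8}, {v4,v5}, ...
Total comparable pairs: 9


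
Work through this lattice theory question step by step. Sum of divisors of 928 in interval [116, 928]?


Interval [116,928] in divisors of 928: [116, 232, 464, 928]
Sum = 1740


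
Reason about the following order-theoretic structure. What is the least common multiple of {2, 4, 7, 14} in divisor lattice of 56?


In a divisor lattice, join = lcm (least common multiple).
Compute lcm iteratively: start with first element, then lcm(current, next).
Elements: [2, 4, 7, 14]
lcm(2,4) = 4
lcm(4,7) = 28
lcm(28,14) = 28
Final lcm = 28


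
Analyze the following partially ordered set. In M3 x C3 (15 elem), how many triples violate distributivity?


Distributive law: a ^ (b v c) = (a ^ b) v (a ^ c).
Check all 15^3 = 3375 ordered triples (a,b,c).
  e.g. a=(a1,0), b=(a2,0), c=(a3,0): lhs=(a1,0) != rhs=(0,0)
  e.g. a=(a1,0), b=(a2,0), c=(a3,1): lhs=(a1,0) != rhs=(0,0)
Total violating triples: 162


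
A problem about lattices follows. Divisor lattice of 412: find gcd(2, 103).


In a divisor lattice, meet = gcd (greatest common divisor).
By Euclidean algorithm or factoring: gcd(2,103) = 1


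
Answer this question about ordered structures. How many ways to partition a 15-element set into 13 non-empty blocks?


S(n,k) = k*S(n-1,k) + S(n-1,k-1).
S(14,13) = 91, S(14,12) = 3367
S(15,13) = 13*91 + 3367 = 1183 + 3367
S(15,13) = 4550


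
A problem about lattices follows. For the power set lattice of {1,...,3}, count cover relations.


A cover relation a -< b holds when a < b with no c strictly between.
Cover relations:
  {} -< {1}
  {} -< {2}
  {} -< {3}
  {1} -< {1,2}
  {1} -< {1,3}
  {2} -< {1,2}
  {2} -< {2,3}
  {3} -< {1,3}
  ...4 more
Total: 12


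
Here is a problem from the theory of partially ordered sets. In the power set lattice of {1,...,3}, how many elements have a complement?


An element a is complemented if some b has a meet b = bottom, a join b = top.
every subset A has complement S\A, so all elements are complemented.
Complemented elements: {}, {1}, {2}, {3}, {1,2}, {1,3}, ... (2 more)
Count: 8


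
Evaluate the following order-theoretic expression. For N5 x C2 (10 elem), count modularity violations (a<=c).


Modular law: if a <= c then a v (b ^ c) = (a v b) ^ c.
Check all triples (a,b,c) with a <= c among 10 elements.
  e.g. a=(a,0), b=(c,0), c=(b,0): lhs=(a,0) != rhs=(b,0)
  e.g. a=(a,0), b=(c,1), c=(b,0): lhs=(a,0) != rhs=(b,0)
Total violating triples: 6


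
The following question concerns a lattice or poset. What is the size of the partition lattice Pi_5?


B(n) = number of set partitions of an n-element set.
B(n) satisfies the recurrence: B(n+1) = sum_k C(n,k)*B(k).
B(5) = 52


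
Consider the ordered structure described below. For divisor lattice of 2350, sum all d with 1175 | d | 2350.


Interval [1175,2350] in divisors of 2350: [1175, 2350]
Sum = 3525


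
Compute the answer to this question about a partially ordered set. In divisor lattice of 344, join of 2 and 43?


In a divisor lattice, join = lcm (least common multiple).
gcd(2,43) = 1
lcm(2,43) = 2*43/gcd = 86/1 = 86


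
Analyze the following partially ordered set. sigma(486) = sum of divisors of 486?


sigma(n) = sum of divisors.
Divisors of 486: [1, 2, 3, 6, 9, 18, 27, 54, 81, 162, 243, 486]
Sum = 1092


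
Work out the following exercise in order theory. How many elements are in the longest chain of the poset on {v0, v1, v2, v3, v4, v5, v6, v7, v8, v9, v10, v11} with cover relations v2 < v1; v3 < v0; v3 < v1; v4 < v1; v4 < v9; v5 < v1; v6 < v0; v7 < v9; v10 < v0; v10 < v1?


A chain is a totally ordered subset; we count the number of elements in a maximum chain.
Compute, for each element x, the size of the longest chain ending at x:
  v2: 1
  v3: 1
  v4: 1
  v5: 1
  v6: 1
  v7: 1
  ...
A maximum chain: v3 < v0
Number of elements in the longest chain: 2


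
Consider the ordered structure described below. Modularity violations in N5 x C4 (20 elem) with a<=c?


Modular law: if a <= c then a v (b ^ c) = (a v b) ^ c.
Check all triples (a,b,c) with a <= c among 20 elements.
  e.g. a=(a,0), b=(c,0), c=(b,0): lhs=(a,0) != rhs=(b,0)
  e.g. a=(a,0), b=(c,1), c=(b,0): lhs=(a,0) != rhs=(b,0)
Total violating triples: 40


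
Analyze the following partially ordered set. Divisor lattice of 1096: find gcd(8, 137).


In a divisor lattice, meet = gcd (greatest common divisor).
By Euclidean algorithm or factoring: gcd(8,137) = 1


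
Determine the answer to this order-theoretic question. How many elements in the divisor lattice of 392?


Divisors of 392: [1, 2, 4, 7, 8, 14, 28, 49, 56, 98, 196, 392]
Count: 12


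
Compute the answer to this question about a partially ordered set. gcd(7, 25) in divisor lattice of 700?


Meet=gcd.
gcd(7,25)=1


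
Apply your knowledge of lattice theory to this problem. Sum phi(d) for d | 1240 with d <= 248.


Divisors of 1240 up to 248: [1, 2, 4, 5, 8, 10, 20, 31, 40, 62, 124, 155, 248]
phi values: [1, 1, 2, 4, 4, 4, 8, 30, 16, 30, 60, 120, 120]
Sum = 400


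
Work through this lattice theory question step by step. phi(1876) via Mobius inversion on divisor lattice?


phi(n) = n * prod_{p|n} (1 - 1/p).
Prime divisors of 1876: [2, 7, 67]
phi(1876) = 1876 * (1 - 1/2) * (1 - 1/7) * (1 - 1/67)
phi(1876) = 792


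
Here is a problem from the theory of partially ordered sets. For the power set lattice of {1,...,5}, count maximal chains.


A maximal chain goes from the minimum element to a maximal element via cover relations.
Counting all min-to-max paths in the cover graph.
Total maximal chains: 120


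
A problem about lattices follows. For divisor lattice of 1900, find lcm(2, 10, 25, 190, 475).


In a divisor lattice, join = lcm (least common multiple).
Compute lcm iteratively: start with first element, then lcm(current, next).
Elements: [2, 10, 25, 190, 475]
lcm(2,10) = 10
lcm(10,25) = 50
lcm(50,190) = 950
lcm(950,475) = 950
Final lcm = 950


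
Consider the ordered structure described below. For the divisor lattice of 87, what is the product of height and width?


Height = length of longest chain minus 1; width = size of largest antichain.
A maximum chain: 1 | 29 | 87  (height 2).
A maximum antichain: {3, 29}  (width 2).
Product = 2 * 2 = 4


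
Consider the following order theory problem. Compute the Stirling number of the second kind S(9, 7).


S(n,k) = k*S(n-1,k) + S(n-1,k-1).
S(8,7) = 28, S(8,6) = 266
S(9,7) = 7*28 + 266 = 196 + 266
S(9,7) = 462


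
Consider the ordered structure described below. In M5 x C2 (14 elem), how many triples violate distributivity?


Distributive law: a ^ (b v c) = (a ^ b) v (a ^ c).
Check all 14^3 = 2744 ordered triples (a,b,c).
  e.g. a=(a1,0), b=(a2,0), c=(a3,0): lhs=(a1,0) != rhs=(0,0)
  e.g. a=(a1,0), b=(a2,0), c=(a3,1): lhs=(a1,0) != rhs=(0,0)
Total violating triples: 480


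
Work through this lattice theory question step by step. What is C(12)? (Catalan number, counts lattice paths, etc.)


C(n) = C(2n, n) / (n+1).
C(24, 12) = 2704156
C(12) = 2704156 / 13 = 208012


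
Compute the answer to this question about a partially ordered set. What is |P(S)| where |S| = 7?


Power set = 2^n.
2^7 = 128


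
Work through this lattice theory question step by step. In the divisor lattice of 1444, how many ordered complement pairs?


Complement pair (a,b): a meet b = bottom, a join b = top.
Here: gcd(a,b)=1 and lcm(a,b)=1444, i.e. a*b=1444 with a,b coprime.
Pairs found: (1,1444), (4,361), (361,4), (1444,1)
Total ordered pairs: 4


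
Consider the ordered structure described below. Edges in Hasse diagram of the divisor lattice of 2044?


A cover relation a -< b holds when a < b with no c strictly between.
Cover relations:
  1 -< 2
  1 -< 7
  1 -< 73
  2 -< 4
  2 -< 14
  2 -< 146
  4 -< 28
  4 -< 292
  ...12 more
Total: 20


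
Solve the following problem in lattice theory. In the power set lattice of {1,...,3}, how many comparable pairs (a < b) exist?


A comparable pair {a,b} has a < b or b < a in the order.
Count unordered pairs where one element is strictly below the other.
Examples: {{},{1}}, {{},{2}}, {{},{3}}, {{},{1,2}}, ...
Total comparable pairs: 19


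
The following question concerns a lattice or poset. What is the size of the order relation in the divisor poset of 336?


The order relation is {(a,b) : a <= b}, reflexive so it includes (a,a).
Examples: (1,1), (1,112), (1,12), (1,14), (1,16), ...
Total ordered pairs: 135


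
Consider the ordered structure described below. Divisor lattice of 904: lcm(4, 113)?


Join=lcm.
gcd(4,113)=1
lcm=452


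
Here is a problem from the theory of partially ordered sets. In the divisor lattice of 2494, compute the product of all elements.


Divisors of 2494: [1, 2, 29, 43, 58, 86, 1247, 2494]
Product = n^(d(n)/2) = 2494^(8/2)
Product = 38688847841296


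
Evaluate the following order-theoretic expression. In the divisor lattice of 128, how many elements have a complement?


An element a is complemented if some b has a meet b = bottom, a join b = top.
a is complemented iff gcd(a, n/a)=1, i.e. a is a unitary divisor of 128.
Complemented elements: 1, 128
Count: 2


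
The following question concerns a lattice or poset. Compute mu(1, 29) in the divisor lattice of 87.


In a divisor lattice, mu(a,b) = mu(b/a) where mu is the classical Mobius function.
b/a = 29/1 = 29
Prime factorization of 29: primes [29]
29 is squarefree with 1 prime factor(s), so mu(29) = (-1)^1 = -1


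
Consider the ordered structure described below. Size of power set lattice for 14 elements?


Power set = 2^n.
2^14 = 16384


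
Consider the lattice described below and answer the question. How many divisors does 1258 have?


Divisors of 1258: [1, 2, 17, 34, 37, 74, 629, 1258]
Count: 8


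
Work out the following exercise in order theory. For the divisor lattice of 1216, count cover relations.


A cover relation a -< b holds when a < b with no c strictly between.
Cover relations:
  1 -< 2
  1 -< 19
  2 -< 4
  2 -< 38
  4 -< 8
  4 -< 76
  8 -< 16
  8 -< 152
  ...11 more
Total: 19


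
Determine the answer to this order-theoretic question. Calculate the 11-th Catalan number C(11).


C(n) = C(2n, n) / (n+1).
C(22, 11) = 705432
C(11) = 705432 / 12 = 58786


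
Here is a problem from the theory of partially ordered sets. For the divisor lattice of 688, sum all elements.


sigma(n) = sum of divisors.
Divisors of 688: [1, 2, 4, 8, 16, 43, 86, 172, 344, 688]
Sum = 1364


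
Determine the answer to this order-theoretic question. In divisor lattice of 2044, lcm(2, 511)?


Join=lcm.
gcd(2,511)=1
lcm=1022


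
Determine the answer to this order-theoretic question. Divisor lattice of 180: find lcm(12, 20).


In a divisor lattice, join = lcm (least common multiple).
gcd(12,20) = 4
lcm(12,20) = 12*20/gcd = 240/4 = 60


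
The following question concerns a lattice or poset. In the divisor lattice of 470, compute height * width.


Height = length of longest chain minus 1; width = size of largest antichain.
A maximum chain: 1 | 47 | 235 | 470  (height 3).
A maximum antichain: {2, 5, 47}  (width 3).
Product = 3 * 3 = 9


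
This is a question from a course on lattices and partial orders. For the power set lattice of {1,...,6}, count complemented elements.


An element a is complemented if some b has a meet b = bottom, a join b = top.
every subset A has complement S\A, so all elements are complemented.
Complemented elements: {}, {1}, {2}, {3}, {4}, {5}, ... (58 more)
Count: 64


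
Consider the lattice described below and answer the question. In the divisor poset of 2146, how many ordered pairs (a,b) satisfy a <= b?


The order relation is {(a,b) : a <= b}, reflexive so it includes (a,a).
Examples: (1,1), (1,1073), (1,2), (1,2146), (1,29), ...
Total ordered pairs: 27


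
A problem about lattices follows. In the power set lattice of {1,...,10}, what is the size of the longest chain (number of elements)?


A chain is a totally ordered subset; we count the number of elements in a maximum chain.
Compute, for each element x, the size of the longest chain ending at x:
  {}: 1
  {1}: 2
  {2}: 2
  {3}: 2
  {4}: 2
  {5}: 2
  ...
A maximum chain: {} < {1} < {1,2} < {1,2,3} < {1,2,3,4} < {1,2,3,4,5} < {1,2,3,4,5,6} < {1,2,3,4,5,6,7} < {1,2,3,4,5,6,7,8} < {1,2,3,4,5,6,7,8,9} < {1,2,3,4,5,6,7,8,9,10}
Number of elements in the longest chain: 11


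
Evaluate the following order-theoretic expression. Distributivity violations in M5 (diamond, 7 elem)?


Distributive law: a ^ (b v c) = (a ^ b) v (a ^ c).
Check all 7^3 = 343 ordered triples (a,b,c).
  e.g. a=a1, b=a2, c=a3: lhs=a1 != rhs=0
  e.g. a=a1, b=a2, c=a4: lhs=a1 != rhs=0
Total violating triples: 60


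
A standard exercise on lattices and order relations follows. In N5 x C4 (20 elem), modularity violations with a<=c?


Modular law: if a <= c then a v (b ^ c) = (a v b) ^ c.
Check all triples (a,b,c) with a <= c among 20 elements.
  e.g. a=(a,0), b=(c,0), c=(b,0): lhs=(a,0) != rhs=(b,0)
  e.g. a=(a,0), b=(c,1), c=(b,0): lhs=(a,0) != rhs=(b,0)
Total violating triples: 40


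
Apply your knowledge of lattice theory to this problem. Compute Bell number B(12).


B(n) = number of set partitions of an n-element set.
B(n) satisfies the recurrence: B(n+1) = sum_k C(n,k)*B(k).
B(12) = 4213597


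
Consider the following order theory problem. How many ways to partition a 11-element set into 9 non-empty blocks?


S(n,k) = k*S(n-1,k) + S(n-1,k-1).
S(10,9) = 45, S(10,8) = 750
S(11,9) = 9*45 + 750 = 405 + 750
S(11,9) = 1155


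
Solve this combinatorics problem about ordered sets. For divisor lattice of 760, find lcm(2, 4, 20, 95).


In a divisor lattice, join = lcm (least common multiple).
Compute lcm iteratively: start with first element, then lcm(current, next).
Elements: [2, 4, 20, 95]
lcm(2,4) = 4
lcm(4,20) = 20
lcm(20,95) = 380
Final lcm = 380


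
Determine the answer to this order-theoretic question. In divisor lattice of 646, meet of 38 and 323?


In a divisor lattice, meet = gcd (greatest common divisor).
By Euclidean algorithm or factoring: gcd(38,323) = 19


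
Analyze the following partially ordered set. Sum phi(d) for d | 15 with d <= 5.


Divisors of 15 up to 5: [1, 3, 5]
phi values: [1, 2, 4]
Sum = 7


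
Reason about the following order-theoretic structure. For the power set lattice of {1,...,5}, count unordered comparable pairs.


A comparable pair {a,b} has a < b or b < a in the order.
Count unordered pairs where one element is strictly below the other.
Examples: {{},{1}}, {{},{2}}, {{},{3}}, {{},{4}}, ...
Total comparable pairs: 211


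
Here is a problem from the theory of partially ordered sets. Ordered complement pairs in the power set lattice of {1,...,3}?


Complement pair (a,b): a meet b = bottom, a join b = top.
Here: A intersect B = {} and A union B = {1,...,3}.
Pairs found: ({},{1,2,3}), ({1},{2,3}), ({2},{1,3}), ({3},{1,2}), ... (4 more)
Total ordered pairs: 8


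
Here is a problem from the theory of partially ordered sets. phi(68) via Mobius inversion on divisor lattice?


phi(n) = n * prod_{p|n} (1 - 1/p).
Prime divisors of 68: [2, 17]
phi(68) = 68 * (1 - 1/2) * (1 - 1/17)
phi(68) = 32


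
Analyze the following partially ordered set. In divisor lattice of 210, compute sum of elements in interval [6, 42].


Interval [6,42] in divisors of 210: [6, 42]
Sum = 48


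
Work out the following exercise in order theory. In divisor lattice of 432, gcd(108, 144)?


Meet=gcd.
gcd(108,144)=36


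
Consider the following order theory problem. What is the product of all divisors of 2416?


Divisors of 2416: [1, 2, 4, 8, 16, 151, 302, 604, 1208, 2416]
Product = n^(d(n)/2) = 2416^(10/2)
Product = 82316074157080576


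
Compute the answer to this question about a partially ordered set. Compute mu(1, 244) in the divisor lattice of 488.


In a divisor lattice, mu(a,b) = mu(b/a) where mu is the classical Mobius function.
b/a = 244/1 = 244
Prime factorization of 244: primes [2, 61]
244 is not squarefree, so mu(244) = 0


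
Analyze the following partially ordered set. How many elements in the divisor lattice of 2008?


Divisors of 2008: [1, 2, 4, 8, 251, 502, 1004, 2008]
Count: 8


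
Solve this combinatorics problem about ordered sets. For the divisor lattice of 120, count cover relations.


A cover relation a -< b holds when a < b with no c strictly between.
Cover relations:
  1 -< 2
  1 -< 3
  1 -< 5
  2 -< 4
  2 -< 6
  2 -< 10
  3 -< 6
  3 -< 15
  ...20 more
Total: 28


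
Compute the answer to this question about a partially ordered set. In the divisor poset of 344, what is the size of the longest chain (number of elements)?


A chain is a totally ordered subset; we count the number of elements in a maximum chain.
Compute, for each element x, the size of the longest chain ending at x:
  1: 1
  2: 2
  43: 2
  4: 3
  8: 4
  86: 3
  ...
A maximum chain: 1 < 2 < 4 < 8 < 344
Number of elements in the longest chain: 5


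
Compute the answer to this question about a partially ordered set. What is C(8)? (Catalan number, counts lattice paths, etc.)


C(n) = C(2n, n) / (n+1).
C(16, 8) = 12870
C(8) = 12870 / 9 = 1430


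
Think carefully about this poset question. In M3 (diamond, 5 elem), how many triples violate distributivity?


Distributive law: a ^ (b v c) = (a ^ b) v (a ^ c).
Check all 5^3 = 125 ordered triples (a,b,c).
  e.g. a=a1, b=a2, c=a3: lhs=a1 != rhs=0
  e.g. a=a1, b=a3, c=a2: lhs=a1 != rhs=0
Total violating triples: 6


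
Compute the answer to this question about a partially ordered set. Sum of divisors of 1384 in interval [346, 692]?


Interval [346,692] in divisors of 1384: [346, 692]
Sum = 1038


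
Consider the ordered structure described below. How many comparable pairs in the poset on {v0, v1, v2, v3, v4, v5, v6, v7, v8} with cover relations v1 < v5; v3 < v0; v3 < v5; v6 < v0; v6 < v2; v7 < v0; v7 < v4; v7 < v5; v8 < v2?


A comparable pair {a,b} has a < b or b < a in the order.
Count unordered pairs where one element is strictly below the other.
Examples: {v0,v3}, {v0,v6}, {v0,v7}, {v1,v5}, ...
Total comparable pairs: 9


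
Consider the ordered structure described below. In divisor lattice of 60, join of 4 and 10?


In a divisor lattice, join = lcm (least common multiple).
gcd(4,10) = 2
lcm(4,10) = 4*10/gcd = 40/2 = 20


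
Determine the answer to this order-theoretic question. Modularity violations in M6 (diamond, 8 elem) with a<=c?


Modular law: if a <= c then a v (b ^ c) = (a v b) ^ c.
Check all triples (a,b,c) with a <= c among 8 elements.
This lattice is modular (diamonds M_m and their chain-products are modular).
Total violating triples: 0


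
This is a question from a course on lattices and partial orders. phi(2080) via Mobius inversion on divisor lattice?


phi(n) = n * prod_{p|n} (1 - 1/p).
Prime divisors of 2080: [2, 5, 13]
phi(2080) = 2080 * (1 - 1/2) * (1 - 1/5) * (1 - 1/13)
phi(2080) = 768


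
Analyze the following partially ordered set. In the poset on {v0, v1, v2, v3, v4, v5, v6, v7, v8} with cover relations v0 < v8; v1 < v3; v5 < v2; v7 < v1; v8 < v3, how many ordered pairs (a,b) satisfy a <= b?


The order relation is {(a,b) : a <= b}, reflexive so it includes (a,a).
Examples: (v0,v0), (v0,v3), (v0,v8), (v1,v1), (v1,v3), ...
Total ordered pairs: 16


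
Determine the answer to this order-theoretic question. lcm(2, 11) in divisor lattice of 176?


Join=lcm.
gcd(2,11)=1
lcm=22


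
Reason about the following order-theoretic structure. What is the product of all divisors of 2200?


Divisors of 2200: [1, 2, 4, 5, 8, 10, 11, 20, 22, 25, 40, 44, 50, 55, 88, 100, 110, 200, 220, 275, 440, 550, 1100, 2200]
Product = n^(d(n)/2) = 2200^(24/2)
Product = 12855002631049216000000000000000000000000


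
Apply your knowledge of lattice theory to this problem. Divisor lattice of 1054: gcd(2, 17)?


Meet=gcd.
gcd(2,17)=1


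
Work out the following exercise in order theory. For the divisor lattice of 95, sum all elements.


sigma(n) = sum of divisors.
Divisors of 95: [1, 5, 19, 95]
Sum = 120


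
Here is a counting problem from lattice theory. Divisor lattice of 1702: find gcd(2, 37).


In a divisor lattice, meet = gcd (greatest common divisor).
By Euclidean algorithm or factoring: gcd(2,37) = 1


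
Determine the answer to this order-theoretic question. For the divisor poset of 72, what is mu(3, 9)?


In a divisor lattice, mu(a,b) = mu(b/a) where mu is the classical Mobius function.
b/a = 9/3 = 3
Prime factorization of 3: primes [3]
3 is squarefree with 1 prime factor(s), so mu(3) = (-1)^1 = -1


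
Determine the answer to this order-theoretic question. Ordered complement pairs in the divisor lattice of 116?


Complement pair (a,b): a meet b = bottom, a join b = top.
Here: gcd(a,b)=1 and lcm(a,b)=116, i.e. a*b=116 with a,b coprime.
Pairs found: (1,116), (4,29), (29,4), (116,1)
Total ordered pairs: 4


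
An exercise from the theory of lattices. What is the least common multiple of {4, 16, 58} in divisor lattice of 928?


In a divisor lattice, join = lcm (least common multiple).
Compute lcm iteratively: start with first element, then lcm(current, next).
Elements: [4, 16, 58]
lcm(4,16) = 16
lcm(16,58) = 464
Final lcm = 464


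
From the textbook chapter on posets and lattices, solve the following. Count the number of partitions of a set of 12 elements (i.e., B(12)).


B(n) = number of set partitions of an n-element set.
B(n) satisfies the recurrence: B(n+1) = sum_k C(n,k)*B(k).
B(12) = 4213597


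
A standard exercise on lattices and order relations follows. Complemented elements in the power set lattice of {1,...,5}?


An element a is complemented if some b has a meet b = bottom, a join b = top.
every subset A has complement S\A, so all elements are complemented.
Complemented elements: {}, {1}, {2}, {3}, {4}, {5}, ... (26 more)
Count: 32


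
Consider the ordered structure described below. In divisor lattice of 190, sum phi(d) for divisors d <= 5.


Divisors of 190 up to 5: [1, 2, 5]
phi values: [1, 1, 4]
Sum = 6


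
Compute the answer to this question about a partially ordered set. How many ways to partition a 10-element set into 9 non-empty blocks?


S(n,k) = k*S(n-1,k) + S(n-1,k-1).
S(9,9) = 1, S(9,8) = 36
S(10,9) = 9*1 + 36 = 9 + 36
S(10,9) = 45


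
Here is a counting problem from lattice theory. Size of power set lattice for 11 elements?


Power set = 2^n.
2^11 = 2048


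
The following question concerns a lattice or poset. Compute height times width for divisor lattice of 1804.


Height = length of longest chain minus 1; width = size of largest antichain.
A maximum chain: 1 | 41 | 451 | 902 | 1804  (height 4).
A maximum antichain: {4, 22, 82, 451}  (width 4).
Product = 4 * 4 = 16


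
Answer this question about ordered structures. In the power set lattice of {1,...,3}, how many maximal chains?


A maximal chain goes from the minimum element to a maximal element via cover relations.
Counting all min-to-max paths in the cover graph.
Total maximal chains: 6


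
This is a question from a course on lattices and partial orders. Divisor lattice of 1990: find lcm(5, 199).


In a divisor lattice, join = lcm (least common multiple).
gcd(5,199) = 1
lcm(5,199) = 5*199/gcd = 995/1 = 995


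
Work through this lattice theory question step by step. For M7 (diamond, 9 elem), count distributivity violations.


Distributive law: a ^ (b v c) = (a ^ b) v (a ^ c).
Check all 9^3 = 729 ordered triples (a,b,c).
  e.g. a=a1, b=a2, c=a3: lhs=a1 != rhs=0
  e.g. a=a1, b=a2, c=a4: lhs=a1 != rhs=0
Total violating triples: 210


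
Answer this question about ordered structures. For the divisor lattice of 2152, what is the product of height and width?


Height = length of longest chain minus 1; width = size of largest antichain.
A maximum chain: 1 | 269 | 538 | 1076 | 2152  (height 4).
A maximum antichain: {2, 269}  (width 2).
Product = 4 * 2 = 8


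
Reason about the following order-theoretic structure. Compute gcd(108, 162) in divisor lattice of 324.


In a divisor lattice, meet = gcd (greatest common divisor).
By Euclidean algorithm or factoring: gcd(108,162) = 54


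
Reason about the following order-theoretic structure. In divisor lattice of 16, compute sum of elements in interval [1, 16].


Interval [1,16] in divisors of 16: [1, 2, 4, 8, 16]
Sum = 31


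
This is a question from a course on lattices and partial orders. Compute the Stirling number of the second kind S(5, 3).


S(n,k) = k*S(n-1,k) + S(n-1,k-1).
S(4,3) = 6, S(4,2) = 7
S(5,3) = 3*6 + 7 = 18 + 7
S(5,3) = 25


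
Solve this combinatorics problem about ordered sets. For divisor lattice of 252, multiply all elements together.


Divisors of 252: [1, 2, 3, 4, 6, 7, 9, 12, 14, 18, 21, 28, 36, 42, 63, 84, 126, 252]
Product = n^(d(n)/2) = 252^(18/2)
Product = 4098310578334288576512


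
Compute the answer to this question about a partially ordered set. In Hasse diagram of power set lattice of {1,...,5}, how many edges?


A cover relation a -< b holds when a < b with no c strictly between.
Cover relations:
  {} -< {1}
  {} -< {2}
  {} -< {3}
  {} -< {4}
  {} -< {5}
  {1} -< {1,2}
  {1} -< {1,3}
  {1} -< {1,4}
  ...72 more
Total: 80
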